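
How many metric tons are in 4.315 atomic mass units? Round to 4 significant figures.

1 u = 1.66054 × 10^-30 metric tons.
So 4.315 × 1.66054 × 10^-30 ≈ 7.165 × 10^-30 t.

7.165 × 10^-30 t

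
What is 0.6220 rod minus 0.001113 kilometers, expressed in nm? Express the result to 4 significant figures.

2.015 × 10^9 nm

0.6220 rod = 3.12816 × 10^9 nm and 0.001113 km = 1.11300 × 10^9 nm.
3.12816 × 10^9 − 1.11300 × 10^9 ≈ 2.015 × 10^9 nm.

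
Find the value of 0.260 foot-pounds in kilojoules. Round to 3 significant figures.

0.000353 kJ

1 foot-pound = 0.00135582 kilojoules.
Thus 0.260 × 0.00135582 ≈ 0.000353 kJ.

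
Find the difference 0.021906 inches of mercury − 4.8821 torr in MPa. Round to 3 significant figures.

0.021906 inHg = 7.41822e-5 MPa and 4.8821 torr = 0.000650893 MPa.
7.41822e-5 − 0.000650893 ≈ -0.000577 MPa.

-0.000577 MPa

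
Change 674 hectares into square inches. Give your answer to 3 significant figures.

1 ha = 1.55000 × 10^7 in².
Thus 674 × 1.55000 × 10^7 ≈ 1.04 × 10^10 in².

1.04 × 10^10 in²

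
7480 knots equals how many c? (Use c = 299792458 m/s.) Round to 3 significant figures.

1.28e-5 times the speed of light

1 kn = 1.71600e-9 c.
Then 7480 × 1.71600e-9 ≈ 1.28e-5 c.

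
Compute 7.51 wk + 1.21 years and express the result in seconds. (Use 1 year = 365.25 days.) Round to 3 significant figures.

7.51 wk = 4.54205e+6 s and 1.21 yr = 3.81847e+7 s.
4.54205e+6 + 3.81847e+7 ≈ 4.27e+7 s.

4.27e+7 seconds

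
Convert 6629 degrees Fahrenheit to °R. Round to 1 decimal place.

°R = °F + 459.67.
Applying the formula gives 7088.7 °R.

7088.7 °R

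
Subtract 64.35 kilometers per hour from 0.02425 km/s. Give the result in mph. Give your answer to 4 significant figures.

14.26 miles per hour

0.02425 km/s = 54.2457 mph and 64.35 km/h = 39.9852 mph.
54.2457 − 39.9852 ≈ 14.26 mph.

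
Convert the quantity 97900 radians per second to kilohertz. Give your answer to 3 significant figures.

15.6 kilohertz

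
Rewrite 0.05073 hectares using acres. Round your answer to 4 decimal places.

0.1254 acres

1 ha = 2.47105 acres.
Then 0.05073 × 2.47105 ≈ 0.1254 acre.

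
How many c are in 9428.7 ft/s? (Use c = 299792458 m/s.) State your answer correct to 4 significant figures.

1 ft/s = 1.01670 × 10^-9 times the speed of light.
Then 9428.7 × 1.01670 × 10^-9 ≈ 9.586 × 10^-6 c.

9.586 × 10^-6 c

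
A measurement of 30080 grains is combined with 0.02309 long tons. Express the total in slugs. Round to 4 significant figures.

1.741 slug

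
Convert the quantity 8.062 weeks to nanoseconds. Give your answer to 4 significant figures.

4.876e+15 ns

1 wk = 6.04800e+14 ns.
So 8.062 × 6.04800e+14 ≈ 4.876e+15 ns.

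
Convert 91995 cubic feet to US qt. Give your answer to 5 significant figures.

2.7527e+6 US qt

1 cubic foot = 29.9221 US quarts.
Thus 91995 × 29.9221 ≈ 2.7527e+6 US qt.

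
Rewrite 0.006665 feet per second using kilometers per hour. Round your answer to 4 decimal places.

0.0073 kilometers per hour

1 foot per second = 1.09728 km/h.
So 0.006665 × 1.09728 ≈ 0.0073 km/h.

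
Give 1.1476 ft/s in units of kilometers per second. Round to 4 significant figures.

1 ft/s = 0.000304800 km/s.
So 1.1476 × 0.000304800 ≈ 0.0003498 km/s.

0.0003498 kilometers per second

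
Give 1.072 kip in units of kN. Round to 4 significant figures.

4.768 kilonewtons

1 kip = 4.44822 kN.
So 1.072 × 4.44822 ≈ 4.768 kN.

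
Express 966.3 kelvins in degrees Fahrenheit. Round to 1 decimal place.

1279.7 degrees Fahrenheit

K = (°F + 459.67) × 5/9.
Applying the formula gives 1279.7 °F.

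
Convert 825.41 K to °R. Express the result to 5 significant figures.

1485.7 °R

°R = K × 9/5.
Applying the formula gives 1485.7 °R.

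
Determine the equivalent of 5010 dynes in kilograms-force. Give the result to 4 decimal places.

1 dyne = 1.01972 × 10^-6 kilograms-force.
Then 5010 × 1.01972 × 10^-6 ≈ 0.0051 kgf.

0.0051 kgf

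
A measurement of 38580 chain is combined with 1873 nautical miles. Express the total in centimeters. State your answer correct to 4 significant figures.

38580 chain = 7.76106e+7 cm and 1873 nmi = 3.46880e+8 cm.
7.76106e+7 + 3.46880e+8 ≈ 4.245e+8 cm.

4.245e+8 cm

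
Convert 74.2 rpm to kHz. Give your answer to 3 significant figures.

1 rpm = 1.66667e-5 kilohertz.
74.2 × 1.66667e-5 ≈ 0.00124 kHz.

0.00124 kHz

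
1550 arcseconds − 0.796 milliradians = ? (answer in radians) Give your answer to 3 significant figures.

0.00672 radians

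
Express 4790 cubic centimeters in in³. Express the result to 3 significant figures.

1 cm³ = 0.0610237 in³.
Thus 4790 × 0.0610237 ≈ 292 in³.

292 in³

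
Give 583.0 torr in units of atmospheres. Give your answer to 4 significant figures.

0.7671 atm

1 torr = 0.00131579 atmospheres.
Thus 583.0 × 0.00131579 ≈ 0.7671 atm.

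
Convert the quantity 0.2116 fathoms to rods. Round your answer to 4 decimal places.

1 fathom = 0.363636 rod.
So 0.2116 × 0.363636 ≈ 0.0769 rod.

0.0769 rod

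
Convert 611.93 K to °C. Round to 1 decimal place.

338.8 °C

K = °C + 273.15.
Applying the formula gives 338.8 °C.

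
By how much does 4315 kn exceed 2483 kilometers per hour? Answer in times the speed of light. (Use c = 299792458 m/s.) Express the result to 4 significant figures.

4315 kn = 7.40455 × 10^-6 c and 2483 km/h = 2.30067 × 10^-6 c.
7.40455 × 10^-6 − 2.30067 × 10^-6 ≈ 5.104 × 10^-6 c.

5.104 × 10^-6 c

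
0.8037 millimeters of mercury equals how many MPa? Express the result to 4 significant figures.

0.0001072 MPa

1 mmHg = 0.000133322 megapascals.
Then 0.8037 × 0.000133322 ≈ 0.0001072 MPa.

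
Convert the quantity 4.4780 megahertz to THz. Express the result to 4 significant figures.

1 megahertz = 1.00000e-6 THz.
4.4780 × 1.00000e-6 ≈ 4.478e-6 THz.

4.478e-6 THz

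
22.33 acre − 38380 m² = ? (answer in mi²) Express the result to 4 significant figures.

0.02007 mi²

22.33 acre = 0.0348906 mi² and 38380 m² = 0.0148186 mi².
0.0348906 − 0.0148186 ≈ 0.02007 mi².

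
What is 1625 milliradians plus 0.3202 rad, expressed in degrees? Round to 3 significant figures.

111 degrees

1625 mrad = 93.1056 ° and 0.3202 rad = 18.3461 °.
93.1056 + 18.3461 ≈ 111 °.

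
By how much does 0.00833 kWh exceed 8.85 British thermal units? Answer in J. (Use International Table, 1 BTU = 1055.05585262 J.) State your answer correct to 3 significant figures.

0.00833 kWh = 29988.0 J and 8.85 BTU = 9337.24 J.
29988.0 − 9337.24 ≈ 20700 J.

20700 joules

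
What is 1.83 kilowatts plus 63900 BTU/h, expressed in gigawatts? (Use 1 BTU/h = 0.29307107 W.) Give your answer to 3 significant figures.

2.06e-5 gigawatts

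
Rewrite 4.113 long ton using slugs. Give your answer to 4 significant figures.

1 long ton = 69.6213 slug.
So 4.113 × 69.6213 ≈ 286.4 slug.

286.4 slug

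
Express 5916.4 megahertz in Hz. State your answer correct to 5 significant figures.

5.9164 × 10^9 hertz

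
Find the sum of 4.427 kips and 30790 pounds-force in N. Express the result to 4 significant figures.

4.427 kip = 19692.3 N and 30790 lbf = 136961 N.
19692.3 + 136961 ≈ 156700 N.

156700 N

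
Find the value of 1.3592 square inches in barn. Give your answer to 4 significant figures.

8.769 × 10^24 barn

1 square inch = 6.45160 × 10^24 barn.
Thus 1.3592 × 6.45160 × 10^24 ≈ 8.769 × 10^24 barn.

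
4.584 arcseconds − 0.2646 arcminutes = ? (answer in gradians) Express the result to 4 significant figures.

4.584 arcsec = 0.00141481 grad and 0.2646 arcmin = 0.00490000 grad.
0.00141481 − 0.00490000 ≈ -0.003485 grad.

-0.003485 gradians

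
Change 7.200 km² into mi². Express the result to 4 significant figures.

1 km² = 0.386102 square miles.
Then 7.200 × 0.386102 ≈ 2.780 mi².

2.780 square miles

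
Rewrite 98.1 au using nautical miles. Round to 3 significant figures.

7.92e+9 nmi

1 astronomical unit = 8.07764e+7 nmi.
Thus 98.1 × 8.07764e+7 ≈ 7.92e+9 nmi.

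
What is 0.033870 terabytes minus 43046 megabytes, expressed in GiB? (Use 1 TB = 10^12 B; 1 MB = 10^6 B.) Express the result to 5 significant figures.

-8.5458 gibibytes

0.033870 TB = 31.5439 GiB and 43046 MB = 40.0897 GiB.
31.5439 − 40.0897 ≈ -8.5458 GiB.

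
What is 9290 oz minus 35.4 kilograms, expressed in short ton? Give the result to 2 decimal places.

0.25 short ton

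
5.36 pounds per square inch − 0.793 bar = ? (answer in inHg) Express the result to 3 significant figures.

5.36 psi = 10.9131 inHg and 0.793 bar = 23.4173 inHg.
10.9131 − 23.4173 ≈ -12.5 inHg.

-12.5 inches of mercury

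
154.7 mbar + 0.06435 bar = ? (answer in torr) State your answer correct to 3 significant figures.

154.7 mbar = 116.035 torr and 0.06435 bar = 48.2665 torr.
116.035 + 48.2665 ≈ 164 torr.

164 torr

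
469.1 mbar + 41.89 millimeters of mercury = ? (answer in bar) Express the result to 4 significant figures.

0.5249 bar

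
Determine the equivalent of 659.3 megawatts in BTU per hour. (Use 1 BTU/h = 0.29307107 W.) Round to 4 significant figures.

2.250e+9 BTU per hour

1 MW = 3.41214e+6 BTU/h.
659.3 × 3.41214e+6 ≈ 2.250e+9 BTU/h.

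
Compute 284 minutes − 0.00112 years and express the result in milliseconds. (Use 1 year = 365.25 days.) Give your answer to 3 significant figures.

-1.83 × 10^7 milliseconds

284 min = 1.70400 × 10^7 ms and 0.00112 yr = 3.53445 × 10^7 ms.
1.70400 × 10^7 − 3.53445 × 10^7 ≈ -1.83 × 10^7 ms.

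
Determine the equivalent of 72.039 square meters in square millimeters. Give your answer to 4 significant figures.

1 square meter = 1.00000 × 10^6 mm².
So 72.039 × 1.00000 × 10^6 ≈ 7.204 × 10^7 mm².

7.204 × 10^7 mm²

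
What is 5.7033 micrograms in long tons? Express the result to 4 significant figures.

5.613 × 10^-12 long ton

1 microgram = 9.84207 × 10^-13 long tons.
So 5.7033 × 9.84207 × 10^-13 ≈ 5.613 × 10^-12 long ton.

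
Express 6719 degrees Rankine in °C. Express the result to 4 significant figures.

°R = (°C + 273.15) × 9/5.
Applying the formula gives 3460 °C.

3460 °C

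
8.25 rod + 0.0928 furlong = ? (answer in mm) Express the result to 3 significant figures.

60200 mm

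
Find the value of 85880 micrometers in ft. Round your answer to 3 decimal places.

0.282 feet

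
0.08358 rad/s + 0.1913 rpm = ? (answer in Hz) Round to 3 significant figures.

0.08358 rad/s = 0.0133022 Hz and 0.1913 rpm = 0.00318833 Hz.
0.0133022 + 0.00318833 ≈ 0.0165 Hz.

0.0165 Hz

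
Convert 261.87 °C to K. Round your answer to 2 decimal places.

K = °C + 273.15.
Applying the formula gives 535.02 K.

535.02 K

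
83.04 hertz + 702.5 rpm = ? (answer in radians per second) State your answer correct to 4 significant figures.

83.04 Hz = 521.756 rad/s and 702.5 rpm = 73.5656 rad/s.
521.756 + 73.5656 ≈ 595.3 rad/s.

595.3 radians per second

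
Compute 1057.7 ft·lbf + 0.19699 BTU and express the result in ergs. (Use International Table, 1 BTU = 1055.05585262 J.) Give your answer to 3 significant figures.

1057.7 ft·lbf = 1.43405e+10 erg and 0.19699 BTU = 2.07835e+9 erg.
1.43405e+10 + 2.07835e+9 ≈ 1.64e+10 erg.

1.64e+10 ergs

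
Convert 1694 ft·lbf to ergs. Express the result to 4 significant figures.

2.297e+10 ergs

1 ft·lbf = 1.35582e+7 erg.
So 1694 × 1.35582e+7 ≈ 2.297e+10 erg.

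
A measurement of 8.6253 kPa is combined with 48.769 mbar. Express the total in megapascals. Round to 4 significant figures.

8.6253 kPa = 0.00862530 MPa and 48.769 mbar = 0.00487690 MPa.
0.00862530 + 0.00487690 ≈ 0.01350 MPa.

0.01350 MPa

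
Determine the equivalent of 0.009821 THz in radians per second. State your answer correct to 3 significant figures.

6.17 × 10^10 rad/s

1 THz = 6.28319 × 10^12 rad/s.
Then 0.009821 × 6.28319 × 10^12 ≈ 6.17 × 10^10 rad/s.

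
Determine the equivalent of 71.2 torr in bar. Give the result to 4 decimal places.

0.0949 bar

1 torr = 0.00133322 bar.
Thus 71.2 × 0.00133322 ≈ 0.0949 bar.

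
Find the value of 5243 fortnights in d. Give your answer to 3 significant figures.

73400 d

1 fortnight = 14.0000 d.
Then 5243 × 14.0000 ≈ 73400 d.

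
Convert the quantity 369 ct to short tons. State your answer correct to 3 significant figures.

8.14 × 10^-5 short ton

1 carat = 2.20462 × 10^-7 short ton.
So 369 × 2.20462 × 10^-7 ≈ 8.14 × 10^-5 short ton.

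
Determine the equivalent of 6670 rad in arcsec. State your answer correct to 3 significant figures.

1.38 × 10^9 arcseconds

1 radian = 206265 arcsec.
Thus 6670 × 206265 ≈ 1.38 × 10^9 arcsec.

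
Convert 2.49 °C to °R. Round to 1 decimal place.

496.2 °R

°R = (°C + 273.15) × 9/5.
Applying the formula gives 496.2 °R.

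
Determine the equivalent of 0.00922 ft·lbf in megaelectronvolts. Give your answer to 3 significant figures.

7.80 × 10^10 megaelectronvolts

1 foot-pound = 8.46235 × 10^12 MeV.
So 0.00922 × 8.46235 × 10^12 ≈ 7.80 × 10^10 MeV.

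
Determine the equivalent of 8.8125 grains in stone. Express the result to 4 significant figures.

8.992e-5 st

1 grain = 1.02041e-5 stone.
Then 8.8125 × 1.02041e-5 ≈ 8.992e-5 st.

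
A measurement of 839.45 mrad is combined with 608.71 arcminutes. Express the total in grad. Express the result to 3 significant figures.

64.7 grad

839.45 mrad = 53.4410 grad and 608.71 arcmin = 11.2724 grad.
53.4410 + 11.2724 ≈ 64.7 grad.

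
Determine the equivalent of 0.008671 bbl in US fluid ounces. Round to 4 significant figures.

46.62 US fluid ounces

1 oil barrel = 5376.00 US fluid ounces.
Thus 0.008671 × 5376.00 ≈ 46.62 US fl oz.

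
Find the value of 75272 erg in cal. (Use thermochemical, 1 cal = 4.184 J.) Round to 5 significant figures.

0.0017990 calories

1 erg = 2.39006e-8 cal.
Then 75272 × 2.39006e-8 ≈ 0.0017990 cal.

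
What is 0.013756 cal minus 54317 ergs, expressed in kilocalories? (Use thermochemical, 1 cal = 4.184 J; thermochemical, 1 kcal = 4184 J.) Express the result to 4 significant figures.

1.246 × 10^-5 kilocalories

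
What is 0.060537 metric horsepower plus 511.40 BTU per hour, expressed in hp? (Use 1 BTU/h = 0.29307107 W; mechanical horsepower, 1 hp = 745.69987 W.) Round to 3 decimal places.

0.261 horsepower

0.060537 PS = 0.0597089 hp and 511.40 BTU/h = 0.200988 hp.
0.0597089 + 0.200988 ≈ 0.261 hp.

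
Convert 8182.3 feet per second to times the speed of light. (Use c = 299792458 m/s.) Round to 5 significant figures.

8.3190e-6 c

1 foot per second = 1.016703e-9 times the speed of light.
Then 8182.3 × 1.016703e-9 ≈ 8.3190e-6 c.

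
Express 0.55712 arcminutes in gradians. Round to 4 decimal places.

0.0103 grad

1 arcmin = 0.0185185 gradians.
Then 0.55712 × 0.0185185 ≈ 0.0103 grad.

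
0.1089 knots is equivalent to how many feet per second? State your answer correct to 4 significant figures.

0.1838 ft/s

1 kn = 1.68781 ft/s.
So 0.1089 × 1.68781 ≈ 0.1838 ft/s.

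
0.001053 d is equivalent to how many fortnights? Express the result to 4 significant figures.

7.521 × 10^-5 fortnight

1 day = 0.0714286 fortnight.
Thus 0.001053 × 0.0714286 ≈ 7.521 × 10^-5 fortnight.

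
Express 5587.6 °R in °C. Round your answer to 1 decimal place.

2831.1 °C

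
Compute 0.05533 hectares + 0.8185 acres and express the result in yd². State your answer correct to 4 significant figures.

0.05533 ha = 661.741 yd² and 0.8185 acre = 3961.54 yd².
661.741 + 3961.54 ≈ 4623 yd².

4623 square yards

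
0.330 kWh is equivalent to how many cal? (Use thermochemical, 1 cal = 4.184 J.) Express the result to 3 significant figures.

1 kilowatt-hour = 860421 calories.
0.330 × 860421 ≈ 284000 cal.

284000 cal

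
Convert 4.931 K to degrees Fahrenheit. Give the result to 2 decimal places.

K = (°F + 459.67) × 5/9.
Applying the formula gives -450.79 °F.

-450.79 degrees Fahrenheit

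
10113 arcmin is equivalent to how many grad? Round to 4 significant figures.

1 arcminute = 0.0185185 grad.
So 10113 × 0.0185185 ≈ 187.3 grad.

187.3 grad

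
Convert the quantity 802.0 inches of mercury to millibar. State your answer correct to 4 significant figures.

27160 millibar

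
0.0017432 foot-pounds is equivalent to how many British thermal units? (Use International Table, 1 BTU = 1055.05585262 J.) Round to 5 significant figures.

2.2401e-6 BTU

1 ft·lbf = 0.00128507 BTU.
Thus 0.0017432 × 0.00128507 ≈ 2.2401e-6 BTU.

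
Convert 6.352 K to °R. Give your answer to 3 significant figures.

11.4 °R

°R = K × 9/5.
Applying the formula gives 11.4 °R.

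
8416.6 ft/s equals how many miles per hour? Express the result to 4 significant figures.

5739 mph

1 ft/s = 0.681818 miles per hour.
Then 8416.6 × 0.681818 ≈ 5739 mph.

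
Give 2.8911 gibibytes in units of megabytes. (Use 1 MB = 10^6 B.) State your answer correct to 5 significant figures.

1 GiB = 1073.74 MB.
Thus 2.8911 × 1073.74 ≈ 3104.3 MB.

3104.3 MB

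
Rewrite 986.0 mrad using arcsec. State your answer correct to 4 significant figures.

1 mrad = 206.265 arcsec.
Thus 986.0 × 206.265 ≈ 203400 arcsec.

203400 arcseconds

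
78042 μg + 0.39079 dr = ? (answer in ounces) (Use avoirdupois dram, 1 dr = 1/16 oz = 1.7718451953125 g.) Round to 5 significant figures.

78042 μg = 0.00275285 oz and 0.39079 dr = 0.0244244 oz.
0.00275285 + 0.0244244 ≈ 0.027177 oz.

0.027177 oz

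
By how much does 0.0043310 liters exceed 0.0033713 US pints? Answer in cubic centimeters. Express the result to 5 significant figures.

2.7358 cubic centimeters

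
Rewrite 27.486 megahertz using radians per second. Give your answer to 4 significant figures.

1 megahertz = 6.28319e+6 rad/s.
Then 27.486 × 6.28319e+6 ≈ 1.727e+8 rad/s.

1.727e+8 rad/s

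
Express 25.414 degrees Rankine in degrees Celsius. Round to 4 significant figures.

-259.0 °C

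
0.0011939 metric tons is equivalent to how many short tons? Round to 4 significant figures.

0.001316 short tons

1 metric ton = 1.10231 short ton.
So 0.0011939 × 1.10231 ≈ 0.001316 short ton.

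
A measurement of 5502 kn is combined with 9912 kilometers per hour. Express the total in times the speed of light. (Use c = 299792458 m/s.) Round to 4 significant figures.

1.863e-5 times the speed of light

5502 kn = 9.44144e-6 c and 9912 km/h = 9.18413e-6 c.
9.44144e-6 + 9.18413e-6 ≈ 1.863e-5 c.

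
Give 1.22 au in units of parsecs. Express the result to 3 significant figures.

1 au = 4.84814e-6 pc.
Then 1.22 × 4.84814e-6 ≈ 5.91e-6 pc.

5.91e-6 parsecs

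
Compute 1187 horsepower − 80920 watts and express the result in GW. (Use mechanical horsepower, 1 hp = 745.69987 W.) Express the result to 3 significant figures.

0.000804 GW

1187 hp = 0.000885146 GW and 80920 W = 8.09200 × 10^-5 GW.
0.000885146 − 8.09200 × 10^-5 ≈ 0.000804 GW.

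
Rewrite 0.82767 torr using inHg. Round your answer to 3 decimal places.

0.033 inches of mercury

1 torr = 0.0393701 inches of mercury.
Thus 0.82767 × 0.0393701 ≈ 0.033 inHg.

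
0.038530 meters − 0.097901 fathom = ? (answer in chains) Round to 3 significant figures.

-0.00698 chains

0.038530 m = 0.00191531 chain and 0.097901 fathom = 0.00890009 chain.
0.00191531 − 0.00890009 ≈ -0.00698 chain.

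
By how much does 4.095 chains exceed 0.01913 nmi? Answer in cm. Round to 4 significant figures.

4.095 chain = 8237.83 cm and 0.01913 nmi = 3542.88 cm.
8237.83 − 3542.88 ≈ 4695 cm.

4695 centimeters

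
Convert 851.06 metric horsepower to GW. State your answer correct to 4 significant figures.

0.0006260 GW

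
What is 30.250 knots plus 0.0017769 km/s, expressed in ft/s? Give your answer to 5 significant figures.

30.250 kn = 51.0562 ft/s and 0.0017769 km/s = 5.82972 ft/s.
51.0562 + 5.82972 ≈ 56.886 ft/s.

56.886 ft/s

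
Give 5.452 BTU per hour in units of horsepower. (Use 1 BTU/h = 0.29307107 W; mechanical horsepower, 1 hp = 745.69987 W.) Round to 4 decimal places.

0.0021 horsepower

1 BTU/h = 0.000393015 hp.
Thus 5.452 × 0.000393015 ≈ 0.0021 hp.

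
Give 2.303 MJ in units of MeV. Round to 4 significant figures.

1.437e+19 megaelectronvolts

1 megajoule = 6.24151e+18 megaelectronvolts.
Thus 2.303 × 6.24151e+18 ≈ 1.437e+19 MeV.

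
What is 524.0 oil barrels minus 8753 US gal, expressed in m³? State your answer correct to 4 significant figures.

524.0 bbl = 83.3093 m³ and 8753 US gal = 33.1337 m³.
83.3093 − 33.1337 ≈ 50.18 m³.

50.18 m³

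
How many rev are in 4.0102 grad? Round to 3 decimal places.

1 grad = 0.00250000 rev.
Then 4.0102 × 0.00250000 ≈ 0.010 rev.

0.010 revolutions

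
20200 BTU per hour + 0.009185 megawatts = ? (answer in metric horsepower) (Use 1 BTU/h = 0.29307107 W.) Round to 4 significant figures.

20.54 PS

20200 BTU/h = 8.04901 PS and 0.009185 MW = 12.4881 PS.
8.04901 + 12.4881 ≈ 20.54 PS.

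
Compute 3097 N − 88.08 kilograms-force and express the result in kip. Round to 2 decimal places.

0.50 kips

3097 N = 0.696233 kip and 88.08 kgf = 0.194183 kip.
0.696233 − 0.194183 ≈ 0.50 kip.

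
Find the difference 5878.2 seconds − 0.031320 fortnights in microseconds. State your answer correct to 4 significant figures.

5878.2 s = 5.87820e+9 μs and 0.031320 fortnight = 3.78847e+10 μs.
5.87820e+9 − 3.78847e+10 ≈ -3.201e+10 μs.

-3.201e+10 μs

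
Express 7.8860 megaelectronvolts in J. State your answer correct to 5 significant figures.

1.2635e-12 J

1 MeV = 1.60218e-13 J.
Thus 7.8860 × 1.60218e-13 ≈ 1.2635e-12 J.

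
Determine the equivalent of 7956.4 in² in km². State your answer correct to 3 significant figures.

5.13e-6 km²

1 square inch = 6.45160e-10 km².
Thus 7956.4 × 6.45160e-10 ≈ 5.13e-6 km².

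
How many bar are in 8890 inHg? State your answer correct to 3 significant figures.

301 bar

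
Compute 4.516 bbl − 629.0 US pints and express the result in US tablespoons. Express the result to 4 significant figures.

28430 US tbsp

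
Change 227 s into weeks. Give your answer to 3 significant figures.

1 s = 1.65344e-6 weeks.
Thus 227 × 1.65344e-6 ≈ 0.000375 wk.

0.000375 wk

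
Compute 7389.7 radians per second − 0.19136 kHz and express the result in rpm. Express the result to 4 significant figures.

59080 rpm

7389.7 rad/s = 70566.4 rpm and 0.19136 kHz = 11481.6 rpm.
70566.4 − 11481.6 ≈ 59080 rpm.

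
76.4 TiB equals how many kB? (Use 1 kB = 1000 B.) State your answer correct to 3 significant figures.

8.40 × 10^10 kB

1 TiB = 1.09951 × 10^9 kilobytes.
Thus 76.4 × 1.09951 × 10^9 ≈ 8.40 × 10^10 kB.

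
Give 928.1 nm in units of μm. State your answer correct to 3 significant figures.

1 nm = 0.00100000 μm.
Then 928.1 × 0.00100000 ≈ 0.928 μm.

0.928 micrometers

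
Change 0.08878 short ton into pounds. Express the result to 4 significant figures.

177.6 lb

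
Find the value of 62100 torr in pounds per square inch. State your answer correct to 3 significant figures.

1200 psi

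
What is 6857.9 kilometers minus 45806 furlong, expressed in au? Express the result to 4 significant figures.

6857.9 km = 4.58422e-5 au and 45806 furlong = 6.15965e-5 au.
4.58422e-5 − 6.15965e-5 ≈ -1.575e-5 au.

-1.575e-5 au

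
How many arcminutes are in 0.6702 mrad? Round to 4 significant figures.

2.304 arcminutes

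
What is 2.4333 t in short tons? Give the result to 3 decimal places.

2.682 short ton

1 t = 1.10231 short ton.
Then 2.4333 × 1.10231 ≈ 2.682 short ton.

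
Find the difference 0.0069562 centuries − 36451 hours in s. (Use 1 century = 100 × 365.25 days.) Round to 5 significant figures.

0.0069562 century = 2.19521e+7 s and 36451 h = 1.31224e+8 s.
2.19521e+7 − 1.31224e+8 ≈ -1.0927e+8 s.

-1.0927e+8 seconds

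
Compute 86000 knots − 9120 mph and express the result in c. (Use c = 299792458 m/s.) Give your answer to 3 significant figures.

86000 kn = 0.000147576 c and 9120 mph = 1.35994e-5 c.
0.000147576 − 1.35994e-5 ≈ 0.000134 c.

0.000134 c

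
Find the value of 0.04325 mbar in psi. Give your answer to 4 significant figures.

1 millibar = 0.0145038 psi.
So 0.04325 × 0.0145038 ≈ 0.0006273 psi.

0.0006273 pounds per square inch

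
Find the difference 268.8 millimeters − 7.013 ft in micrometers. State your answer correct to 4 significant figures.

268.8 mm = 268800 μm and 7.013 ft = 2.13756 × 10^6 μm.
268800 − 2.13756 × 10^6 ≈ -1.869 × 10^6 μm.

-1.869 × 10^6 μm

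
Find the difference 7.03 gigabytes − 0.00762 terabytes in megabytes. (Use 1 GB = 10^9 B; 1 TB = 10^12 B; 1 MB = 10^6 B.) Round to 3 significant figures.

-590 megabytes

7.03 GB = 7030.00 MB and 0.00762 TB = 7620.00 MB.
7030.00 − 7620.00 ≈ -590 MB.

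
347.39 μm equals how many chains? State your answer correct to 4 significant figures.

1 μm = 4.97097 × 10^-8 chain.
Then 347.39 × 4.97097 × 10^-8 ≈ 1.727 × 10^-5 chain.

1.727 × 10^-5 chains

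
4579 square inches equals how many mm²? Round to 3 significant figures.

2.95e+6 mm²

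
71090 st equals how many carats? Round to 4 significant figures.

2.257 × 10^9 ct

1 st = 31751.5 ct.
71090 × 31751.5 ≈ 2.257 × 10^9 ct.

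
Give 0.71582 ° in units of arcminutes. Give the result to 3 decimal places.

42.949 arcmin

1 degree = 60.0000 arcminutes.
So 0.71582 × 60.0000 ≈ 42.949 arcmin.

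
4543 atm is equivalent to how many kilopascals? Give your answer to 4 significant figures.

460300 kPa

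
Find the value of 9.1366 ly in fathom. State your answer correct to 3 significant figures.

4.73e+16 fathoms

1 light-year = 5.17319e+15 fathoms.
Thus 9.1366 × 5.17319e+15 ≈ 4.73e+16 fathom.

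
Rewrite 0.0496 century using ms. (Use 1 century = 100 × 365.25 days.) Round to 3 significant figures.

1 century = 3.15576e+12 ms.
0.0496 × 3.15576e+12 ≈ 1.57e+11 ms.

1.57e+11 ms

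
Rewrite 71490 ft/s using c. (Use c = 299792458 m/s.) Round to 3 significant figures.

7.27e-5 c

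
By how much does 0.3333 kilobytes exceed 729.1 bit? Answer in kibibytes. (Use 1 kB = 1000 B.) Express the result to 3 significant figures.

0.236 kibibytes

0.3333 kB = 0.325488 KiB and 729.1 bit = 0.0890015 KiB.
0.325488 − 0.0890015 ≈ 0.236 KiB.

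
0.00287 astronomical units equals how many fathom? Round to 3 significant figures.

1 astronomical unit = 8.18011 × 10^10 fathom.
Thus 0.00287 × 8.18011 × 10^10 ≈ 2.35 × 10^8 fathom.

2.35 × 10^8 fathoms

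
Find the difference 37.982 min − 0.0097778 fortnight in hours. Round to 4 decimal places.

-2.6523 h

37.982 min = 0.633033 h and 0.0097778 fortnight = 3.28534 h.
0.633033 − 3.28534 ≈ -2.6523 h.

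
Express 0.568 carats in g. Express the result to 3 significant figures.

1 ct = 0.200000 g.
Thus 0.568 × 0.200000 ≈ 0.114 g.

0.114 grams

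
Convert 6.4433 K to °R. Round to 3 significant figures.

11.6 °R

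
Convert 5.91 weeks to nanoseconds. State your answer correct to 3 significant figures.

1 week = 6.04800e+14 ns.
Then 5.91 × 6.04800e+14 ≈ 3.57e+15 ns.

3.57e+15 ns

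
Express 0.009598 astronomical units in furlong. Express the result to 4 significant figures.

7.138e+6 furlongs

1 au = 7.43646e+8 furlong.
Then 0.009598 × 7.43646e+8 ≈ 7.138e+6 furlong.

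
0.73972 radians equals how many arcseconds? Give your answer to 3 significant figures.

153000 arcseconds

1 radian = 206265 arcsec.
0.73972 × 206265 ≈ 153000 arcsec.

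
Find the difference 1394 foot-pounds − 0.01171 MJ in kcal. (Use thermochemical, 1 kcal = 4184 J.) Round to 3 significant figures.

-2.35 kilocalories

1394 ft·lbf = 0.451723 kcal and 0.01171 MJ = 2.79876 kcal.
0.451723 − 2.79876 ≈ -2.35 kcal.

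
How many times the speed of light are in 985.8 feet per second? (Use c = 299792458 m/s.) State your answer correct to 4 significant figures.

1 foot per second = 1.01670e-9 c.
Thus 985.8 × 1.01670e-9 ≈ 1.002e-6 c.

1.002e-6 c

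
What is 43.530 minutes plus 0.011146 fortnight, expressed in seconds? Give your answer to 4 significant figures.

43.530 min = 2611.80 s and 0.011146 fortnight = 13482.2 s.
2611.80 + 13482.2 ≈ 16090 s.

16090 s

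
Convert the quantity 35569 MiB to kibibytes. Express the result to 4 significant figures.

3.642e+7 kibibytes

1 mebibyte = 1024.00 kibibytes.
So 35569 × 1024.00 ≈ 3.642e+7 KiB.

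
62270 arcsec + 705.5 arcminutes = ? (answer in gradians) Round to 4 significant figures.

32.28 grad

62270 arcsec = 19.2191 grad and 705.5 arcmin = 13.0648 grad.
19.2191 + 13.0648 ≈ 32.28 grad.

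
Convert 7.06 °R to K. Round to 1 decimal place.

°R = K × 9/5.
Applying the formula gives 3.9 K.

3.9 K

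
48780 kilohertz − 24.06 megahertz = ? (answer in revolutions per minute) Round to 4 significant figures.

1.483 × 10^9 revolutions per minute

48780 kHz = 2.92680 × 10^9 rpm and 24.06 MHz = 1.44360 × 10^9 rpm.
2.92680 × 10^9 − 1.44360 × 10^9 ≈ 1.483 × 10^9 rpm.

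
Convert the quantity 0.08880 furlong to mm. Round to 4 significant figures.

1 furlong = 201168 mm.
0.08880 × 201168 ≈ 17860 mm.

17860 millimeters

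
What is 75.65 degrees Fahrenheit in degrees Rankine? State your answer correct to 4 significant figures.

535.3 °R

°R = °F + 459.67.
Applying the formula gives 535.3 °R.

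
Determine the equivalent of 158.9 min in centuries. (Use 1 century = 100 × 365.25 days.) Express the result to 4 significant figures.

1 minute = 1.90129e-8 century.
So 158.9 × 1.90129e-8 ≈ 3.021e-6 century.

3.021e-6 century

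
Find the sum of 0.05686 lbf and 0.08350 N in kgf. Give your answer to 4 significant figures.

0.03431 kgf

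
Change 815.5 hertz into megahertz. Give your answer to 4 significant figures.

1 hertz = 1.00000 × 10^-6 MHz.
815.5 × 1.00000 × 10^-6 ≈ 0.0008155 MHz.

0.0008155 MHz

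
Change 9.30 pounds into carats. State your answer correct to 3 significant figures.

21100 ct

1 lb = 2267.96 ct.
9.30 × 2267.96 ≈ 21100 ct.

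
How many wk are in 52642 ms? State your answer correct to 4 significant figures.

1 millisecond = 1.65344e-9 wk.
Thus 52642 × 1.65344e-9 ≈ 8.704e-5 wk.

8.704e-5 weeks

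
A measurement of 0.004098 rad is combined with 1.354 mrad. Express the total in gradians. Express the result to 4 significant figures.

0.3471 grad

0.004098 rad = 0.260887 grad and 1.354 mrad = 0.0861983 grad.
0.260887 + 0.0861983 ≈ 0.3471 grad.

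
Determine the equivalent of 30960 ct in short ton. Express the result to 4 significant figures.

1 carat = 2.20462 × 10^-7 short ton.
Thus 30960 × 2.20462 × 10^-7 ≈ 0.006826 short ton.

0.006826 short ton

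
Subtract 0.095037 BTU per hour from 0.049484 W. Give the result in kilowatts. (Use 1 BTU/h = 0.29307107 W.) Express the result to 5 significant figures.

0.049484 W = 4.94840 × 10^-5 kW and 0.095037 BTU/h = 2.78526 × 10^-5 kW.
4.94840 × 10^-5 − 2.78526 × 10^-5 ≈ 2.1631 × 10^-5 kW.

2.1631 × 10^-5 kW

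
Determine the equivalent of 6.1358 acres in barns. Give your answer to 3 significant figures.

1 acre = 4.04686 × 10^31 barn.
6.1358 × 4.04686 × 10^31 ≈ 2.48 × 10^32 barn.

2.48 × 10^32 barns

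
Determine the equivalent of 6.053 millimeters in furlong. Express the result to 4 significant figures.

1 millimeter = 4.97097 × 10^-6 furlong.
Then 6.053 × 4.97097 × 10^-6 ≈ 3.009 × 10^-5 furlong.

3.009 × 10^-5 furlongs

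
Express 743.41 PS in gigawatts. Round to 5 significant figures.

0.00054678 GW

1 metric horsepower = 7.35499e-7 gigawatts.
Then 743.41 × 7.35499e-7 ≈ 0.00054678 GW.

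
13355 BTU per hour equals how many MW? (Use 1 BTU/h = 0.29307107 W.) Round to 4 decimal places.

0.0039 MW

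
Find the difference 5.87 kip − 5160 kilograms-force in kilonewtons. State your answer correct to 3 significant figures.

-24.5 kN

5.87 kip = 26.1111 kN and 5160 kgf = 50.6023 kN.
26.1111 − 50.6023 ≈ -24.5 kN.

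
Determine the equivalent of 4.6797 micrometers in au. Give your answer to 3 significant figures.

1 micrometer = 6.68459 × 10^-18 astronomical units.
So 4.6797 × 6.68459 × 10^-18 ≈ 3.13 × 10^-17 au.

3.13 × 10^-17 astronomical units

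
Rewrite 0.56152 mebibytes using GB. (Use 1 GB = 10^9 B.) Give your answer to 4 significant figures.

0.0005888 gigabytes

1 mebibyte = 0.00104858 gigabytes.
0.56152 × 0.00104858 ≈ 0.0005888 GB.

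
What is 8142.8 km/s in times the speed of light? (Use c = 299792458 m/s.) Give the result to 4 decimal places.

0.0272 c

1 km/s = 3.33564 × 10^-6 c.
So 8142.8 × 3.33564 × 10^-6 ≈ 0.0272 c.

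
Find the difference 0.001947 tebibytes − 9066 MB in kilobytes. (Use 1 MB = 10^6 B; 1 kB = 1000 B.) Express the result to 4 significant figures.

0.001947 TiB = 2.14075e+6 kB and 9066 MB = 9.06600e+6 kB.
2.14075e+6 − 9.06600e+6 ≈ -6.925e+6 kB.

-6.925e+6 kilobytes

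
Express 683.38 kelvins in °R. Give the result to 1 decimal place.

°R = K × 9/5.
Applying the formula gives 1230.1 °R.

1230.1 °R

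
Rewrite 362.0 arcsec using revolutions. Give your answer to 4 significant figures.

1 arcsecond = 7.71605e-7 rev.
So 362.0 × 7.71605e-7 ≈ 0.0002793 rev.

0.0002793 rev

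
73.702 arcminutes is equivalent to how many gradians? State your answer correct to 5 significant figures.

1 arcmin = 0.0185185 gradians.
Thus 73.702 × 0.0185185 ≈ 1.3649 grad.

1.3649 grad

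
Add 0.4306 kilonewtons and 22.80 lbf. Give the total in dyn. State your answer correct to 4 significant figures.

0.4306 kN = 4.30600e+7 dyn and 22.80 lbf = 1.01419e+7 dyn.
4.30600e+7 + 1.01419e+7 ≈ 5.320e+7 dyn.

5.320e+7 dyn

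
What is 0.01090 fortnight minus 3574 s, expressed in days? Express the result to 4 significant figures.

0.01090 fortnight = 0.152600 d and 3574 s = 0.0413657 d.
0.152600 − 0.0413657 ≈ 0.1112 d.

0.1112 days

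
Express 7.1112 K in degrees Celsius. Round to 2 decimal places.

K = °C + 273.15.
Applying the formula gives -266.04 °C.

-266.04 degrees Celsius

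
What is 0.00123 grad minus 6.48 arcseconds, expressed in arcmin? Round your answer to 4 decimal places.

-0.0416 arcmin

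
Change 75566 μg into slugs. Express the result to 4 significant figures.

1 microgram = 6.85218 × 10^-11 slug.
So 75566 × 6.85218 × 10^-11 ≈ 5.178 × 10^-6 slug.

5.178 × 10^-6 slugs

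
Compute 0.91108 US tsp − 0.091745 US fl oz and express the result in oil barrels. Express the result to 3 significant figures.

1.12e-5 oil barrels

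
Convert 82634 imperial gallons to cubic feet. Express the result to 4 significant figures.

13270 cubic feet

1 imp gal = 0.160544 cubic feet.
So 82634 × 0.160544 ≈ 13270 ft³.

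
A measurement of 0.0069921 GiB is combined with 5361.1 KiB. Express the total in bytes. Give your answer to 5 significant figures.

0.0069921 GiB = 7.50771e+6 B and 5361.1 KiB = 5.48977e+6 B.
7.50771e+6 + 5.48977e+6 ≈ 1.2997e+7 B.

1.2997e+7 bytes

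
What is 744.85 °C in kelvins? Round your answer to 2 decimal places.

1018.00 kelvins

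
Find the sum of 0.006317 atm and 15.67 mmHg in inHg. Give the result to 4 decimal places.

0.006317 atm = 0.189013 inHg and 15.67 mmHg = 0.616929 inHg.
0.189013 + 0.616929 ≈ 0.8059 inHg.

0.8059 inches of mercury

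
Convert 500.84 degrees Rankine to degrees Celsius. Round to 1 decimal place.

5.1 °C

°R = (°C + 273.15) × 9/5.
Applying the formula gives 5.1 °C.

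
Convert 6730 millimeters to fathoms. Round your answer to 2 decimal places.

3.68 fathoms

1 mm = 0.000546807 fathoms.
Then 6730 × 0.000546807 ≈ 3.68 fathom.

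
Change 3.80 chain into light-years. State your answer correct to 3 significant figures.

1 chain = 2.12635 × 10^-15 ly.
So 3.80 × 2.12635 × 10^-15 ≈ 8.08 × 10^-15 ly.

8.08 × 10^-15 ly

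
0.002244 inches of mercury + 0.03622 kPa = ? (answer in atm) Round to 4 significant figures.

0.0004325 atm

0.002244 inHg = 7.49969e-5 atm and 0.03622 kPa = 0.000357464 atm.
7.49969e-5 + 0.000357464 ≈ 0.0004325 atm.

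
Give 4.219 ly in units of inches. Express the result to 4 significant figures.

1 light-year = 3.72470e+17 inches.
4.219 × 3.72470e+17 ≈ 1.571e+18 in.

1.571e+18 inches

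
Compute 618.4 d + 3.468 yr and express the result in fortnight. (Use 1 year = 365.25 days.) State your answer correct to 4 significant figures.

134.6 fortnights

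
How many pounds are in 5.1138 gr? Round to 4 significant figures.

0.0007305 lb

1 gr = 0.000142857 lb.
5.1138 × 0.000142857 ≈ 0.0007305 lb.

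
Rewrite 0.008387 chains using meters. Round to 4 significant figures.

0.1687 meters

1 chain = 20.1168 m.
Thus 0.008387 × 20.1168 ≈ 0.1687 m.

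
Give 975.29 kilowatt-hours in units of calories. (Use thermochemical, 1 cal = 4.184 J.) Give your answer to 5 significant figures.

1 kWh = 860421 calories.
Thus 975.29 × 860421 ≈ 8.3916 × 10^8 cal.

8.3916 × 10^8 calories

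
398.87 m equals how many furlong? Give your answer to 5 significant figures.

1.9828 furlong

1 meter = 0.00497097 furlongs.
Thus 398.87 × 0.00497097 ≈ 1.9828 furlong.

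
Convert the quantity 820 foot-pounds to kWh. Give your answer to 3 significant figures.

1 foot-pound = 3.76616e-7 kWh.
Thus 820 × 3.76616e-7 ≈ 0.000309 kWh.

0.000309 kilowatt-hours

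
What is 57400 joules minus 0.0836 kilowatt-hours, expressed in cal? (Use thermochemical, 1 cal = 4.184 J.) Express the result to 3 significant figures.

-58200 cal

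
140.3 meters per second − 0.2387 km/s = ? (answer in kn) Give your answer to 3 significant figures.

140.3 m/s = 272.721 kn and 0.2387 km/s = 463.996 kn.
272.721 − 463.996 ≈ -191 kn.

-191 knots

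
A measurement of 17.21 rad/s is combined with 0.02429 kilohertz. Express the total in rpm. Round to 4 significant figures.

1622 rpm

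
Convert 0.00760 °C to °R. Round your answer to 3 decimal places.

491.684 °R

°R = (°C + 273.15) × 9/5.
Applying the formula gives 491.684 °R.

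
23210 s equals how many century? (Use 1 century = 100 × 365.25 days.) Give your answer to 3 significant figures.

1 second = 3.16881 × 10^-10 century.
So 23210 × 3.16881 × 10^-10 ≈ 7.35 × 10^-6 century.

7.35 × 10^-6 centuries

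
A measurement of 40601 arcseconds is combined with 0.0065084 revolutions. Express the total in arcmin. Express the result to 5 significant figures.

40601 arcsec = 676.683 arcmin and 0.0065084 rev = 140.581 arcmin.
676.683 + 140.581 ≈ 817.26 arcmin.

817.26 arcminutes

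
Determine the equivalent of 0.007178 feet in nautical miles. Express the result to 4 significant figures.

1 foot = 0.000164579 nmi.
Then 0.007178 × 0.000164579 ≈ 1.181e-6 nmi.

1.181e-6 nautical miles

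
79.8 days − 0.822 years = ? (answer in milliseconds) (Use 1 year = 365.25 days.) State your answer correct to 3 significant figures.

-1.90e+10 ms

79.8 d = 6.89472e+9 ms and 0.822 yr = 2.59403e+10 ms.
6.89472e+9 − 2.59403e+10 ≈ -1.90e+10 ms.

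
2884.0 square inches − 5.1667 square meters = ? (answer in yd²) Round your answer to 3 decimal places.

2884.0 in² = 2.22531 yd² and 5.1667 m² = 6.17932 yd².
2.22531 − 6.17932 ≈ -3.954 yd².

-3.954 square yards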